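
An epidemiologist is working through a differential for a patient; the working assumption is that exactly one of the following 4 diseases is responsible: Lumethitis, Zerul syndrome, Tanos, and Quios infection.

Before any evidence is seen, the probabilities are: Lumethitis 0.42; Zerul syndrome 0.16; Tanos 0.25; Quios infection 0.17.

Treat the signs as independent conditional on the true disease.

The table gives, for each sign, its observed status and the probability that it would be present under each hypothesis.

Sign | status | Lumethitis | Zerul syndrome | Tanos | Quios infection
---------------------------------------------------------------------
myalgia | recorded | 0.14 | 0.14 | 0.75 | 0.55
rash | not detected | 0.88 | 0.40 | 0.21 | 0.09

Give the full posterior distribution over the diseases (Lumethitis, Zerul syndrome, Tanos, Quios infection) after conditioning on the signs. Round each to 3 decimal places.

0.028, 0.053, 0.584, 0.335

By Bayes' rule with conditional independence, the unnormalized weight for each hypothesis is prior × ∏ likelihoods (using 1 − P(present | H) for each absent sign):
  Lumethitis: 0.42 × 0.14 × (1 − 0.88) = 0.007056
  Zerul syndrome: 0.16 × 0.14 × (1 − 0.40) = 0.01344
  Tanos: 0.25 × 0.75 × (1 − 0.21) = 0.14813
  Quios infection: 0.17 × 0.55 × (1 − 0.09) = 0.085085
Normalizing constant Z = 0.007056 + 0.01344 + 0.14813 + 0.085085 = 0.25371.
P(Lumethitis | evidence) = 0.007056 / 0.25371 ≈ 0.028
P(Zerul syndrome | evidence) = 0.01344 / 0.25371 ≈ 0.053
P(Tanos | evidence) = 0.14813 / 0.25371 ≈ 0.584
P(Quios infection | evidence) = 0.085085 / 0.25371 ≈ 0.335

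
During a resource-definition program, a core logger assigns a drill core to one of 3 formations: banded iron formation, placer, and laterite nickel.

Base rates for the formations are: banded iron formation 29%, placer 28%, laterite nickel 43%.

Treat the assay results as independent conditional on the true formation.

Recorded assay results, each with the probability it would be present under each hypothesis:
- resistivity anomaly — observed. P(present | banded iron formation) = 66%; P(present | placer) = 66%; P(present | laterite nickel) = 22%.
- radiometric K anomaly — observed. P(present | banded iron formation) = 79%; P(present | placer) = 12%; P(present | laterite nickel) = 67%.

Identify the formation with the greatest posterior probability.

banded iron formation

Multiply each prior by the joint likelihood of the assay result pattern:
  banded iron formation: 0.29 × 0.66 × 0.79 = 0.15121
  placer: 0.28 × 0.66 × 0.12 = 0.022176
  laterite nickel: 0.43 × 0.22 × 0.67 = 0.063382
The unnormalized weights sum to 0.23676.
P(banded iron formation | evidence) ≈ 0.15121 / 0.23676 ≈ 0.639
P(placer | evidence) ≈ 0.022176 / 0.23676 ≈ 0.094
P(laterite nickel | evidence) ≈ 0.063382 / 0.23676 ≈ 0.268
The largest is 0.639, so banded iron formation is most probable.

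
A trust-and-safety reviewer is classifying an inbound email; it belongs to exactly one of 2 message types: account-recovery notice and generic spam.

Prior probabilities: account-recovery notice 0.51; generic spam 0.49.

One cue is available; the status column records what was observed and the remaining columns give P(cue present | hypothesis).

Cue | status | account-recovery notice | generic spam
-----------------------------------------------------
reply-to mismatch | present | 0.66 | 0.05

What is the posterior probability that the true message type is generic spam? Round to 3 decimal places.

0.068

Multiply each prior by the likelihood of the cue:
  account-recovery notice: 0.51 × 0.66 = 0.3366
  generic spam: 0.49 × 0.05 = 0.0245
Normalizing constant Z = 0.3366 + 0.0245 = 0.3611.
P(generic spam | evidence) = 0.0245 / 0.3611 ≈ 0.068.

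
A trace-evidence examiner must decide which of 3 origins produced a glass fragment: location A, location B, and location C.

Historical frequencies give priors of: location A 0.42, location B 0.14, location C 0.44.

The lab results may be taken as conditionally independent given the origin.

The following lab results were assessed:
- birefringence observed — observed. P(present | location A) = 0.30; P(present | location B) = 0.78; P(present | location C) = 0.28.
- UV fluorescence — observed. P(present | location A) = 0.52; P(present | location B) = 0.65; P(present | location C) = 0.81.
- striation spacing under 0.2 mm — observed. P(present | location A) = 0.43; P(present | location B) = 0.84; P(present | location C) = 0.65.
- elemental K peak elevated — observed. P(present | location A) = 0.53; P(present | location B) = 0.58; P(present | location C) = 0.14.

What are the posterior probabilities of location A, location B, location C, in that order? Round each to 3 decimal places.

For each hypothesis, the unnormalized posterior weight is prior × product of the lab result likelihoods:
  location A: 0.42 × 0.30 × 0.52 × 0.43 × 0.53 = 0.014932
  location B: 0.14 × 0.78 × 0.65 × 0.84 × 0.58 = 0.034581
  location C: 0.44 × 0.28 × 0.81 × 0.65 × 0.14 = 0.0090811
Normalizing constant Z = 0.014932 + 0.034581 + 0.0090811 = 0.058595.
P(location A | evidence) = 0.014932 / 0.058595 ≈ 0.255
P(location B | evidence) = 0.034581 / 0.058595 ≈ 0.590
P(location C | evidence) = 0.0090811 / 0.058595 ≈ 0.155

0.255, 0.590, 0.155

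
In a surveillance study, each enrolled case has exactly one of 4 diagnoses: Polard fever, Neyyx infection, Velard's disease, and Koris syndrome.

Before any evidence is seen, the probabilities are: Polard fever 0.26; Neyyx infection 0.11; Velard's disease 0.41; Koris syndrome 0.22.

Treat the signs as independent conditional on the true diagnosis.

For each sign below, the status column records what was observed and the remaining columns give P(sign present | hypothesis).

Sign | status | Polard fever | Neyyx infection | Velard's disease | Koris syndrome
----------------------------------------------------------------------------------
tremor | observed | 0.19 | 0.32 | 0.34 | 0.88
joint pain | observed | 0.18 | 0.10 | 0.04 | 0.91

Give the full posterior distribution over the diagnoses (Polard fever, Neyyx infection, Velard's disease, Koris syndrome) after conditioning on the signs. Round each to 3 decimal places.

0.046, 0.018, 0.029, 0.907

Multiply each prior by the joint likelihood of the sign pattern:
  Polard fever: 0.26 × 0.19 × 0.18 = 0.008892
  Neyyx infection: 0.11 × 0.32 × 0.10 = 0.00352
  Velard's disease: 0.41 × 0.34 × 0.04 = 0.005576
  Koris syndrome: 0.22 × 0.88 × 0.91 = 0.17618
The unnormalized weights sum to 0.19416.
P(Polard fever | evidence) = 0.008892 / 0.19416 ≈ 0.046
P(Neyyx infection | evidence) = 0.00352 / 0.19416 ≈ 0.018
P(Velard's disease | evidence) = 0.005576 / 0.19416 ≈ 0.029
P(Koris syndrome | evidence) = 0.17618 / 0.19416 ≈ 0.907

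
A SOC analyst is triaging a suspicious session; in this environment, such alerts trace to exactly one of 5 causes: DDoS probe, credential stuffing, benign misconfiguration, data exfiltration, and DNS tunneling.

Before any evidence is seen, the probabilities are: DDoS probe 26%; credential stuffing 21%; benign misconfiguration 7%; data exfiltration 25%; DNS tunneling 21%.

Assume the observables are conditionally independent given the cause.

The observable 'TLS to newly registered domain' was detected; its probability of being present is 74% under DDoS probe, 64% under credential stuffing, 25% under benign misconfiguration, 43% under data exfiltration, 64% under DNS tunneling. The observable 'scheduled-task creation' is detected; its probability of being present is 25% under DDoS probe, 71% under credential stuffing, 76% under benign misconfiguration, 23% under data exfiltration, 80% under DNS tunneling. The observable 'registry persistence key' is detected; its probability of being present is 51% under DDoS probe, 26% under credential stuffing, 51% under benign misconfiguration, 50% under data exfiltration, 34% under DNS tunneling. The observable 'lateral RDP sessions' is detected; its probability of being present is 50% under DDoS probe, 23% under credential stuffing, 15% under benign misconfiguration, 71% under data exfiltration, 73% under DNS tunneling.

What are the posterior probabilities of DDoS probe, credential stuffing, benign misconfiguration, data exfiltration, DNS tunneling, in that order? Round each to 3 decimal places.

0.225, 0.105, 0.019, 0.161, 0.490

Multiply each prior by the joint likelihood of the observable pattern:
  DDoS probe: 0.26 × 0.74 × 0.25 × 0.51 × 0.50 = 0.012266
  credential stuffing: 0.21 × 0.64 × 0.71 × 0.26 × 0.23 = 0.0057064
  benign misconfiguration: 0.07 × 0.25 × 0.76 × 0.51 × 0.15 = 0.0010175
  data exfiltration: 0.25 × 0.43 × 0.23 × 0.50 × 0.71 = 0.0087774
  DNS tunneling: 0.21 × 0.64 × 0.80 × 0.34 × 0.73 = 0.026686
Marginal likelihood of the evidence = 0.054453.
P(DDoS probe | evidence) = 0.012266 / 0.054453 ≈ 0.225
P(credential stuffing | evidence) = 0.0057064 / 0.054453 ≈ 0.105
P(benign misconfiguration | evidence) = 0.0010175 / 0.054453 ≈ 0.019
P(data exfiltration | evidence) = 0.0087774 / 0.054453 ≈ 0.161
P(DNS tunneling | evidence) = 0.026686 / 0.054453 ≈ 0.490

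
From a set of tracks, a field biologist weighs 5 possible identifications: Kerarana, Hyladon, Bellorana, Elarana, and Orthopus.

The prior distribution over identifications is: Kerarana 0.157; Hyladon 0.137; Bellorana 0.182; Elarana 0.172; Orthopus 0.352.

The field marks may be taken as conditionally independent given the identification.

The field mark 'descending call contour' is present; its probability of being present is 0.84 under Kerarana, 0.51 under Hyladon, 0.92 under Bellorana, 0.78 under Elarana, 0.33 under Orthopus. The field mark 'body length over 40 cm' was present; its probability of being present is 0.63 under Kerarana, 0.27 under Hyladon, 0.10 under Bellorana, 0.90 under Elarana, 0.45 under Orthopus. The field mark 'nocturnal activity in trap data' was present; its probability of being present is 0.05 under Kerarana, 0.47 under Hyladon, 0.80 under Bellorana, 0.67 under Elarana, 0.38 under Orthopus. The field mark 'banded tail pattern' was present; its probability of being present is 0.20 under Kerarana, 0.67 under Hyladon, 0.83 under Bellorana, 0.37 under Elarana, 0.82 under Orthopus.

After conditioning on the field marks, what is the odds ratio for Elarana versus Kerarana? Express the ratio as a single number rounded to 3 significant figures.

36.0

Posterior odds equal prior odds times the likelihood ratio; only the two competing hypotheses matter.
  Elarana: 0.172 × 0.78 × 0.90 × 0.67 × 0.37 = 0.029932
  Kerarana: 0.157 × 0.84 × 0.63 × 0.05 × 0.20 = 0.00083084
Posterior odds = 0.029932 / 0.00083084 ≈ 36.0.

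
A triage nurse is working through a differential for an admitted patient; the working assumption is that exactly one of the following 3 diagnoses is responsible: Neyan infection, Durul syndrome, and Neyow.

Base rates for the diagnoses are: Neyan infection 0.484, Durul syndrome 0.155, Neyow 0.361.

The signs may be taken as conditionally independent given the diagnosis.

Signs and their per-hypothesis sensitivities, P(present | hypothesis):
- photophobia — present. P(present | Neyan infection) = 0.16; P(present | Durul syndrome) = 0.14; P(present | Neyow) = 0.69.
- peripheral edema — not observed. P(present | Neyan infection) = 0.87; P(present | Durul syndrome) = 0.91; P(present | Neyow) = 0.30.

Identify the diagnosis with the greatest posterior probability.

Neyow

Multiply each prior by the joint likelihood of the sign pattern (using 1 − P(present | H) for each absent sign):
  Neyan infection: 0.484 × 0.16 × (1 − 0.87) = 0.010067
  Durul syndrome: 0.155 × 0.14 × (1 − 0.91) = 0.001953
  Neyow: 0.361 × 0.69 × (1 − 0.30) = 0.17436
The unnormalized weights sum to 0.18638.
P(Neyan infection | evidence) ≈ 0.010067 / 0.18638 ≈ 0.054
P(Durul syndrome | evidence) ≈ 0.001953 / 0.18638 ≈ 0.010
P(Neyow | evidence) ≈ 0.17436 / 0.18638 ≈ 0.936
The largest is 0.936, so Neyow is most probable.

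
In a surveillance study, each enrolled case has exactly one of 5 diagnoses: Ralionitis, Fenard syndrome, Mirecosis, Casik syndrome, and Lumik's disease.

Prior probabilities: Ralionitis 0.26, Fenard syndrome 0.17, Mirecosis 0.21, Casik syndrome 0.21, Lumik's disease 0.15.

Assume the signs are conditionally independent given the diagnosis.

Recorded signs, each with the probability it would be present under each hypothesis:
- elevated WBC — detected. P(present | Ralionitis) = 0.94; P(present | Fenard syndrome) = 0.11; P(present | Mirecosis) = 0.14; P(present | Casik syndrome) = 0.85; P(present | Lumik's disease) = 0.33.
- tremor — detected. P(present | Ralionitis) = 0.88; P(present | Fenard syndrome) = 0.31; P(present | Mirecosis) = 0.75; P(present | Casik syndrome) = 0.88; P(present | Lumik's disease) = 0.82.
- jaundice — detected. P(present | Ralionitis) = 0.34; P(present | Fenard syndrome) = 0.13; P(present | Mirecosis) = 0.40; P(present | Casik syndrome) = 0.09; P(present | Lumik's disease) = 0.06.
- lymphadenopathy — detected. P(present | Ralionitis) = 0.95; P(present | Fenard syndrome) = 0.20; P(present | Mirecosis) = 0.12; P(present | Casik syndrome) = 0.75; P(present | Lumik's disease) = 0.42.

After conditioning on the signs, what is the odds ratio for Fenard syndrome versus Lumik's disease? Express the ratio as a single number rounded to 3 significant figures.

0.147

The normalizing constant cancels in an odds ratio, so compute prior × likelihood for the two hypotheses only:
  Fenard syndrome: 0.17 × 0.11 × 0.31 × 0.13 × 0.20 = 0.00015072
  Lumik's disease: 0.15 × 0.33 × 0.82 × 0.06 × 0.42 = 0.0010229
Odds(Fenard syndrome : Lumik's disease) = 0.00015072 / 0.0010229 ≈ 0.147.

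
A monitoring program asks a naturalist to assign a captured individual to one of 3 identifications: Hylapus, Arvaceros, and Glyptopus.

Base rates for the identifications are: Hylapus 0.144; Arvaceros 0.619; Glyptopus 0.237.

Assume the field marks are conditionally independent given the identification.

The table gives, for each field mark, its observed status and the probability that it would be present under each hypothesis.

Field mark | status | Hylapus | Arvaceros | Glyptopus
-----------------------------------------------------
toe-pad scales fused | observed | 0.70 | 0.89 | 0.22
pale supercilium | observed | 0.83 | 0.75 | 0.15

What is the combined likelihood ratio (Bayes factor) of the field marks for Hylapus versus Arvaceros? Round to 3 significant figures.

0.870

Joint likelihood of the field mark pattern under each hypothesis:
  Hylapus: 0.70 × 0.83 = 0.581
  Arvaceros: 0.89 × 0.75 = 0.6675
Bayes factor = 0.581 / 0.6675 ≈ 0.870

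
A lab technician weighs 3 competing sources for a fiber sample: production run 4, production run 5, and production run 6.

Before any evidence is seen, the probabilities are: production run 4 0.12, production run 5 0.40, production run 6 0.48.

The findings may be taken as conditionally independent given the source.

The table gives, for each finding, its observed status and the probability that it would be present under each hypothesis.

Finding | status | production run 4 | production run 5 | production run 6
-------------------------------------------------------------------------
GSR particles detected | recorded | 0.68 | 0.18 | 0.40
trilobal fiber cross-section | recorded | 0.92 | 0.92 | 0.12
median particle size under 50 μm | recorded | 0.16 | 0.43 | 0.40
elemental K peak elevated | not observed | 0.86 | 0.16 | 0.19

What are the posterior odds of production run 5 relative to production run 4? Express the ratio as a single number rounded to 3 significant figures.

14.2

Posterior odds equal prior odds times the likelihood ratio; only the two competing hypotheses matter (using 1 − P(present | H) for each absent finding).
  production run 5: 0.40 × 0.18 × 0.92 × 0.43 × (1 − 0.16) = 0.023926
  production run 4: 0.12 × 0.68 × 0.92 × 0.16 × (1 − 0.86) = 0.0016816
Posterior odds = 0.023926 / 0.0016816 ≈ 14.2.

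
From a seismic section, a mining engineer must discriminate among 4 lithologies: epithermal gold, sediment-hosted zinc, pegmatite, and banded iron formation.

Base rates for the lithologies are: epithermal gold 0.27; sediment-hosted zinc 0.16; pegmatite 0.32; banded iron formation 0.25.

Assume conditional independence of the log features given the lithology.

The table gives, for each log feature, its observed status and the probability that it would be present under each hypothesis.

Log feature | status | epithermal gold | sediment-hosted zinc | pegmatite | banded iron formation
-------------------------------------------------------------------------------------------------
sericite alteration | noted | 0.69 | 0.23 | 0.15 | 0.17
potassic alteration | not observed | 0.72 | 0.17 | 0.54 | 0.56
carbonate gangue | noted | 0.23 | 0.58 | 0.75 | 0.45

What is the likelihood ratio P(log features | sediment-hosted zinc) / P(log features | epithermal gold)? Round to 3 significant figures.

2.49

Joint likelihood of the log feature pattern under each hypothesis (using 1 − P(present | H) for each absent log feature):
  sediment-hosted zinc: 0.23 × (1 − 0.17) × 0.58 = 0.11072
  epithermal gold: 0.69 × (1 − 0.72) × 0.23 = 0.044436
Bayes factor = 0.11072 / 0.044436 ≈ 2.49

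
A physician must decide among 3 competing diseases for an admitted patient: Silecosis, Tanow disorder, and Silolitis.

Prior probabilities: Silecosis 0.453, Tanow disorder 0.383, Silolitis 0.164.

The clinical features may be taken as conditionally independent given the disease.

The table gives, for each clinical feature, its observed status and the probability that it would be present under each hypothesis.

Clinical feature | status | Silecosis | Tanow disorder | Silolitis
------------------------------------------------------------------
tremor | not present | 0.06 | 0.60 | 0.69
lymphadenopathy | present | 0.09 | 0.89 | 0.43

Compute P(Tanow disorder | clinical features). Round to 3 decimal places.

0.694

Multiply each prior by the joint likelihood of the clinical feature pattern (using 1 − P(present | H) for each absent clinical feature):
  Silecosis: 0.453 × (1 − 0.06) × 0.09 = 0.038324
  Tanow disorder: 0.383 × (1 − 0.60) × 0.89 = 0.13635
  Silolitis: 0.164 × (1 − 0.69) × 0.43 = 0.021861
Marginal likelihood of the evidence = 0.19653.
P(Tanow disorder | evidence) = 0.13635 / 0.19653 ≈ 0.694.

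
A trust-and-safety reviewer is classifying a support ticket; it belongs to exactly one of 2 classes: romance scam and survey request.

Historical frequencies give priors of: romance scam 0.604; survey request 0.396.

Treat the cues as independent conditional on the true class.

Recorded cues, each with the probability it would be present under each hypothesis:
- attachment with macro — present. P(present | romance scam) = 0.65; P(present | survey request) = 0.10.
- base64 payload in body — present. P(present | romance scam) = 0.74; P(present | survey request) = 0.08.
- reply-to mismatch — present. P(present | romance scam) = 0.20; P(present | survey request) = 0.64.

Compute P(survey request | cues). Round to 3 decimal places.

0.034

For each hypothesis, the unnormalized posterior weight is prior × product of the cue likelihoods:
  romance scam: 0.604 × 0.65 × 0.74 × 0.20 = 0.058105
  survey request: 0.396 × 0.10 × 0.08 × 0.64 = 0.0020275
The unnormalized weights sum to 0.060132.
P(survey request | evidence) = 0.0020275 / 0.060132 ≈ 0.034.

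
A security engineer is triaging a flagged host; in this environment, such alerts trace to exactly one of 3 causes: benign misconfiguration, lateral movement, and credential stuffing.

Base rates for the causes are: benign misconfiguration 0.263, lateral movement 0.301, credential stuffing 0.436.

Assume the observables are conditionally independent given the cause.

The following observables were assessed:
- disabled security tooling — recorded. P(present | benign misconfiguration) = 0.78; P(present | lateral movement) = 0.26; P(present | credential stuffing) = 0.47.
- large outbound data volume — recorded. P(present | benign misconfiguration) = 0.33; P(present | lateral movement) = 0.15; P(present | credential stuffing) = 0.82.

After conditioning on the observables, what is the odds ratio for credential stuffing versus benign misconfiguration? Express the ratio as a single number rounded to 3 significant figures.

Unnormalized posterior weight (prior times the observable likelihoods) for each of the two hypotheses:
  credential stuffing: 0.436 × 0.47 × 0.82 = 0.16803
  benign misconfiguration: 0.263 × 0.78 × 0.33 = 0.067696
Posterior odds = 0.16803 / 0.067696 ≈ 2.48.

2.48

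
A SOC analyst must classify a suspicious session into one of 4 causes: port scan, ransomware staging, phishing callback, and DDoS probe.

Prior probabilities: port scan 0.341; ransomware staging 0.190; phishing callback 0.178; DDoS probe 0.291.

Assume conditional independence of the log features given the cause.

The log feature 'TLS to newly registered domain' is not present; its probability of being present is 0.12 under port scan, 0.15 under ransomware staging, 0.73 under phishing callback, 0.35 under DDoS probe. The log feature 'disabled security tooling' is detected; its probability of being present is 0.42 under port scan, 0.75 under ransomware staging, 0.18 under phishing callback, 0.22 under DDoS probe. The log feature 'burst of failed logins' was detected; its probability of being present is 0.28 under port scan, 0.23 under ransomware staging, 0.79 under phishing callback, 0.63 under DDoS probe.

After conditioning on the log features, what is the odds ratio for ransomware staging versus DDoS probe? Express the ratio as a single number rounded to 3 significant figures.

Posterior odds equal prior odds times the likelihood ratio; only the two competing hypotheses matter (using 1 − P(present | H) for each absent log feature).
  ransomware staging: 0.190 × (1 − 0.15) × 0.75 × 0.23 = 0.027859
  DDoS probe: 0.291 × (1 − 0.35) × 0.22 × 0.63 = 0.026216
Odds(ransomware staging : DDoS probe) = 0.027859 / 0.026216 ≈ 1.06.

1.06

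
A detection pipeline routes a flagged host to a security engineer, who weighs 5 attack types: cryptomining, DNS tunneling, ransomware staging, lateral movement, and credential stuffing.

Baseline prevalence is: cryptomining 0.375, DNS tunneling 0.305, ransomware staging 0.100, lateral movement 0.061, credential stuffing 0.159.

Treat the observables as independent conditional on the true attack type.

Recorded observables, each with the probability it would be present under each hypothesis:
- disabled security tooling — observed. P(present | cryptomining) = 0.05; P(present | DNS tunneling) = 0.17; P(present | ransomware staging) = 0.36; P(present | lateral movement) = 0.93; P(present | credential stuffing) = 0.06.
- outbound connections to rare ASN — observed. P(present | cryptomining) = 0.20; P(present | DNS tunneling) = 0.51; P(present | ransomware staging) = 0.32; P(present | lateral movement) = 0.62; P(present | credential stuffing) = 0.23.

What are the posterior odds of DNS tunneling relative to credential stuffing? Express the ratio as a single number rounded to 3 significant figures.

12.1

The normalizing constant cancels in an odds ratio, so compute prior × likelihood for the two hypotheses only:
  DNS tunneling: 0.305 × 0.17 × 0.51 = 0.026444
  credential stuffing: 0.159 × 0.06 × 0.23 = 0.0021942
Odds(DNS tunneling : credential stuffing) = 0.026444 / 0.0021942 ≈ 12.1.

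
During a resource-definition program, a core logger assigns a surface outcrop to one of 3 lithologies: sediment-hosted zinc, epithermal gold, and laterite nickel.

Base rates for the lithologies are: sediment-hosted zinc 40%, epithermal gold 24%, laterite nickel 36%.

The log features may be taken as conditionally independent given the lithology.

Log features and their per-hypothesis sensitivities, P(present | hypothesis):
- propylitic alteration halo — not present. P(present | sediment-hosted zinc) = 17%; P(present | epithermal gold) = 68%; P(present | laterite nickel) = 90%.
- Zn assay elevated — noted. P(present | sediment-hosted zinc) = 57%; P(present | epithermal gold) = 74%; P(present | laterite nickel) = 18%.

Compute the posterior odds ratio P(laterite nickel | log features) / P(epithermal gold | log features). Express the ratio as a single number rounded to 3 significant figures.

0.114

Unnormalized posterior weight (prior times the log feature likelihoods) for each of the two hypotheses (using 1 − P(present | H) for each absent log feature):
  laterite nickel: 0.36 × (1 − 0.90) × 0.18 = 0.00648
  epithermal gold: 0.24 × (1 − 0.68) × 0.74 = 0.056832
Posterior odds = 0.00648 / 0.056832 ≈ 0.114.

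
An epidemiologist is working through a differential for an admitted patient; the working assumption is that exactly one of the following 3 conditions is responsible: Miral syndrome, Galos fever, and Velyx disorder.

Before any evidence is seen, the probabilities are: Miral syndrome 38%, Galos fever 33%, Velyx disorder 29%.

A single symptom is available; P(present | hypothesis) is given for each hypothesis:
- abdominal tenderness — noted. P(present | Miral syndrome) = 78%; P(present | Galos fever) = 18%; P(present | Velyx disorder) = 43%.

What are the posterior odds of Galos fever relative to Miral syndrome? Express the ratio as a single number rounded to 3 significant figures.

0.200

Posterior odds equal prior odds times the likelihood ratio; only the two competing hypotheses matter.
  Galos fever: 0.33 × 0.18 = 0.0594
  Miral syndrome: 0.38 × 0.78 = 0.2964
Posterior odds = 0.0594 / 0.2964 ≈ 0.200.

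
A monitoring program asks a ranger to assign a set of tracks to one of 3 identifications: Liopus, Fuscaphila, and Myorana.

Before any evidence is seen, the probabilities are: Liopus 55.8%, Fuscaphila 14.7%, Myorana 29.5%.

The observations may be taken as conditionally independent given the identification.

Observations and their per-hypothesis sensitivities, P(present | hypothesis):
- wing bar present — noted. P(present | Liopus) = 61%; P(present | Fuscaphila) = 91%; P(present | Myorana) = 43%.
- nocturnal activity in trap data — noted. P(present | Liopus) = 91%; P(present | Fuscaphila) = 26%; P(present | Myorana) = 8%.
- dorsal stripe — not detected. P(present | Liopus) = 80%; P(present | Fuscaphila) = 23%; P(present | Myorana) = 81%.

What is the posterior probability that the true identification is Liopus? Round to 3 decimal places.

For each hypothesis, the unnormalized posterior weight is prior × product of the observation likelihoods (using 1 − P(present | H) for each absent observation):
  Liopus: 0.558 × 0.61 × 0.91 × (1 − 0.80) = 0.061949
  Fuscaphila: 0.147 × 0.91 × 0.26 × (1 − 0.23) = 0.026781
  Myorana: 0.295 × 0.43 × 0.08 × (1 − 0.81) = 0.0019281
The unnormalized weights sum to 0.090658.
P(Liopus | evidence) = 0.061949 / 0.090658 ≈ 0.683.

0.683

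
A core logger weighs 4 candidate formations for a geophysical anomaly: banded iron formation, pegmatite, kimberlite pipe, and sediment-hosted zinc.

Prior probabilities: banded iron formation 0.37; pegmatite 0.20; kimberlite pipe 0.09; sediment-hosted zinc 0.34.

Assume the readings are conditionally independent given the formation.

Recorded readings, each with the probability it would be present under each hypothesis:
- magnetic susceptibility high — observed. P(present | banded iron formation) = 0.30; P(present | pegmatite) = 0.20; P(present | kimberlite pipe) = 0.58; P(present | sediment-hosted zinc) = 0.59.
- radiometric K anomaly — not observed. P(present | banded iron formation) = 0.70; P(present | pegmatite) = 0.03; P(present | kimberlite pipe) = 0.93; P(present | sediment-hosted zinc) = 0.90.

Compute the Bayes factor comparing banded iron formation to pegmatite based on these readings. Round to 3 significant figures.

The Bayes factor is the ratio of the joint likelihoods of the reading pattern under the two hypotheses (using 1 − P(present | H) for each absent reading).
  banded iron formation: 0.30 × (1 − 0.70) = 0.09
  pegmatite: 0.20 × (1 − 0.03) = 0.194
Bayes factor = 0.09 / 0.194 ≈ 0.464

0.464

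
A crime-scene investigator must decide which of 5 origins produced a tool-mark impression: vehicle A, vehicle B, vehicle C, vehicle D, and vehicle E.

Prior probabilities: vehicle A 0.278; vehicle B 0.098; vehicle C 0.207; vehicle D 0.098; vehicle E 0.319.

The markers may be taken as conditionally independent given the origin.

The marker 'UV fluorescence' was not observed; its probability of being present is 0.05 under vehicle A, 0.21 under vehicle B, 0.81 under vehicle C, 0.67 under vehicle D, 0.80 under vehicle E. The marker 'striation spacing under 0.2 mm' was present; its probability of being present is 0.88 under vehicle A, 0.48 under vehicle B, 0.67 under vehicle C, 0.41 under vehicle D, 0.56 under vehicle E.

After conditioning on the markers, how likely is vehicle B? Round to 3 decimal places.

0.108

For each hypothesis, the unnormalized posterior weight is prior × product of the marker likelihoods (using 1 − P(present | H) for each absent marker):
  vehicle A: 0.278 × (1 − 0.05) × 0.88 = 0.23241
  vehicle B: 0.098 × (1 − 0.21) × 0.48 = 0.037162
  vehicle C: 0.207 × (1 − 0.81) × 0.67 = 0.026351
  vehicle D: 0.098 × (1 − 0.67) × 0.41 = 0.013259
  vehicle E: 0.319 × (1 − 0.80) × 0.56 = 0.035728
Normalizing constant Z = 0.23241 + 0.037162 + 0.026351 + 0.013259 + 0.035728 = 0.34491.
P(vehicle B | evidence) = 0.037162 / 0.34491 ≈ 0.108.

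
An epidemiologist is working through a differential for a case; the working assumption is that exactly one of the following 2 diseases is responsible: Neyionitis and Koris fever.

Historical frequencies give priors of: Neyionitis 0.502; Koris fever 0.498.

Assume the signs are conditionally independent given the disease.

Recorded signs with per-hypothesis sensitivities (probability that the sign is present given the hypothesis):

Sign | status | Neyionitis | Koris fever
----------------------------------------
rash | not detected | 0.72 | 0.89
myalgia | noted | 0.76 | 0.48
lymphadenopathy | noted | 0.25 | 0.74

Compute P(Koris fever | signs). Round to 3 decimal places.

0.421

For each hypothesis, the unnormalized posterior weight is prior × product of the sign likelihoods (using 1 − P(present | H) for each absent sign):
  Neyionitis: 0.502 × (1 − 0.72) × 0.76 × 0.25 = 0.026706
  Koris fever: 0.498 × (1 − 0.89) × 0.48 × 0.74 = 0.019458
Marginal likelihood of the evidence = 0.046164.
P(Koris fever | evidence) = 0.019458 / 0.046164 ≈ 0.421.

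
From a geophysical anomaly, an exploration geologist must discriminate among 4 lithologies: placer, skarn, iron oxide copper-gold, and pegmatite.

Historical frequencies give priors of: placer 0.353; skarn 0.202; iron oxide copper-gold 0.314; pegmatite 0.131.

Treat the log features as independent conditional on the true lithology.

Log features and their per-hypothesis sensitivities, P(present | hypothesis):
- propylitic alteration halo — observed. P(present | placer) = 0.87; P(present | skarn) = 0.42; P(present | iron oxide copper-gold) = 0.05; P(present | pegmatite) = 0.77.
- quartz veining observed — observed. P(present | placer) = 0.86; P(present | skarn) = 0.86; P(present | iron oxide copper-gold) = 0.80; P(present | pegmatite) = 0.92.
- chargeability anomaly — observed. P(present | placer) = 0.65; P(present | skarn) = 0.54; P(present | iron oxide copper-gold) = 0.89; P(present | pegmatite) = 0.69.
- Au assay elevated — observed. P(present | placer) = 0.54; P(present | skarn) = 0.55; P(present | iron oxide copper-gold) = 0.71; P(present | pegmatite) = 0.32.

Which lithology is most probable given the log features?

placer

By Bayes' rule with conditional independence, the unnormalized weight for each hypothesis is prior × ∏ likelihoods:
  placer: 0.353 × 0.87 × 0.86 × 0.65 × 0.54 = 0.092704
  skarn: 0.202 × 0.42 × 0.86 × 0.54 × 0.55 = 0.02167
  iron oxide copper-gold: 0.314 × 0.05 × 0.80 × 0.89 × 0.71 = 0.0079367
  pegmatite: 0.131 × 0.77 × 0.92 × 0.69 × 0.32 = 0.02049
Marginal likelihood of the evidence = 0.1428.
P(placer | evidence) ≈ 0.092704 / 0.1428 ≈ 0.649
P(skarn | evidence) ≈ 0.02167 / 0.1428 ≈ 0.152
P(iron oxide copper-gold | evidence) ≈ 0.0079367 / 0.1428 ≈ 0.056
P(pegmatite | evidence) ≈ 0.02049 / 0.1428 ≈ 0.143
The largest is 0.649, so placer is most probable.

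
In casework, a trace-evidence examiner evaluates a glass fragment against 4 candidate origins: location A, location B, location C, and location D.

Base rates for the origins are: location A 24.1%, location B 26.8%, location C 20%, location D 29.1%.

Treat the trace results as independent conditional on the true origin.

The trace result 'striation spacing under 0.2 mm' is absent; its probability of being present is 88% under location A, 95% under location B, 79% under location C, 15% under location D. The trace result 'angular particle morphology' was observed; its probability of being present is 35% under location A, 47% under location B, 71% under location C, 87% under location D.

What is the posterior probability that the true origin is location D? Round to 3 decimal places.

0.823

By Bayes' rule with conditional independence, the unnormalized weight for each hypothesis is prior × ∏ likelihoods (using 1 − P(present | H) for each absent trace result):
  location A: 0.241 × (1 − 0.88) × 0.35 = 0.010122
  location B: 0.268 × (1 − 0.95) × 0.47 = 0.006298
  location C: 0.200 × (1 − 0.79) × 0.71 = 0.02982
  location D: 0.291 × (1 − 0.15) × 0.87 = 0.21519
Marginal likelihood of the evidence = 0.26143.
P(location D | evidence) = 0.21519 / 0.26143 ≈ 0.823.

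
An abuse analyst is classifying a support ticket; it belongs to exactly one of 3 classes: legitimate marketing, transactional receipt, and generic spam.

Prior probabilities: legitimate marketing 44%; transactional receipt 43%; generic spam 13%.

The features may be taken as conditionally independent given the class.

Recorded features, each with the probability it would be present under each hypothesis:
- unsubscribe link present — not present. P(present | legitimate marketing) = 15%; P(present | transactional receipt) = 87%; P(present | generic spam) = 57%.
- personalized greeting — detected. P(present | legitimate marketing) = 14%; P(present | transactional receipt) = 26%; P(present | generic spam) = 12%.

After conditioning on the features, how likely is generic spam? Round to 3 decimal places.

0.091

Multiply each prior by the joint likelihood of the feature pattern (using 1 − P(present | H) for each absent feature):
  legitimate marketing: 0.44 × (1 − 0.15) × 0.14 = 0.05236
  transactional receipt: 0.43 × (1 − 0.87) × 0.26 = 0.014534
  generic spam: 0.13 × (1 − 0.57) × 0.12 = 0.006708
Marginal likelihood of the evidence = 0.073602.
P(generic spam | evidence) = 0.006708 / 0.073602 ≈ 0.091.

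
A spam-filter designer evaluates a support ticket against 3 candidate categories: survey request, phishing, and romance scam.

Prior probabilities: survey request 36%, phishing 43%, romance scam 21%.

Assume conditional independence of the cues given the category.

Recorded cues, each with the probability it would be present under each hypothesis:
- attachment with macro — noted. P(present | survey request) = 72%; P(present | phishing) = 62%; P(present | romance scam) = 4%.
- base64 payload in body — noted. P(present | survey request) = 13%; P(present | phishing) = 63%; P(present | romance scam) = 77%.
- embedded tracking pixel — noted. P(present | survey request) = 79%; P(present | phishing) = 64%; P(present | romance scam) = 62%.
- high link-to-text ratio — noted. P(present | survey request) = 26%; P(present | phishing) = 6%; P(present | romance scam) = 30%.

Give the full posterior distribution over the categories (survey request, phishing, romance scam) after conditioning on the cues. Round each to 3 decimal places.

0.475, 0.443, 0.083

By Bayes' rule with conditional independence, the unnormalized weight for each hypothesis is prior × ∏ likelihoods:
  survey request: 0.36 × 0.72 × 0.13 × 0.79 × 0.26 = 0.0069212
  phishing: 0.43 × 0.62 × 0.63 × 0.64 × 0.06 = 0.0064496
  romance scam: 0.21 × 0.04 × 0.77 × 0.62 × 0.30 = 0.001203
Normalizing constant Z = 0.0069212 + 0.0064496 + 0.001203 = 0.014574.
P(survey request | evidence) = 0.0069212 / 0.014574 ≈ 0.475
P(phishing | evidence) = 0.0064496 / 0.014574 ≈ 0.443
P(romance scam | evidence) = 0.001203 / 0.014574 ≈ 0.083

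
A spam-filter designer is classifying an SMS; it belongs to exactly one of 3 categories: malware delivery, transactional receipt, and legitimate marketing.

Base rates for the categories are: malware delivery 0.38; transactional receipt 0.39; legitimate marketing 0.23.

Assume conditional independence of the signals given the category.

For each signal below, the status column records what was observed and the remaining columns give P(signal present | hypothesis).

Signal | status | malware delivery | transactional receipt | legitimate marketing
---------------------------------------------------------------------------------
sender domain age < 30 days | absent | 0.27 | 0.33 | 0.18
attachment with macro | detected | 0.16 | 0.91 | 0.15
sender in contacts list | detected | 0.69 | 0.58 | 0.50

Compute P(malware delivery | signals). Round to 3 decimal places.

Multiply each prior by the joint likelihood of the signal pattern (using 1 − P(present | H) for each absent signal):
  malware delivery: 0.38 × (1 − 0.27) × 0.16 × 0.69 = 0.030625
  transactional receipt: 0.39 × (1 − 0.33) × 0.91 × 0.58 = 0.13791
  legitimate marketing: 0.23 × (1 − 0.18) × 0.15 × 0.50 = 0.014145
Marginal likelihood of the evidence = 0.18268.
P(malware delivery | evidence) = 0.030625 / 0.18268 ≈ 0.168.

0.168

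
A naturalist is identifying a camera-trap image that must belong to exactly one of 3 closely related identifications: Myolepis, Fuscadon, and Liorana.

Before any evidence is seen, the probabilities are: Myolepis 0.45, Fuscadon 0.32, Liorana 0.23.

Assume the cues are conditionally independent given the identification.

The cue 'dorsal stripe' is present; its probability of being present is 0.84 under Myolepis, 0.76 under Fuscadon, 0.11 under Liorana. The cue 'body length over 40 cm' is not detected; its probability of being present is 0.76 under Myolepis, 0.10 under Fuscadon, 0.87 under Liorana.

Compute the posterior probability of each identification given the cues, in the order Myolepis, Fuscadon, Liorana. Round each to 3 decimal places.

Multiply each prior by the joint likelihood of the cue pattern (using 1 − P(present | H) for each absent cue):
  Myolepis: 0.45 × 0.84 × (1 − 0.76) = 0.09072
  Fuscadon: 0.32 × 0.76 × (1 − 0.10) = 0.21888
  Liorana: 0.23 × 0.11 × (1 − 0.87) = 0.003289
Normalizing constant Z = 0.09072 + 0.21888 + 0.003289 = 0.31289.
P(Myolepis | evidence) = 0.09072 / 0.31289 ≈ 0.290
P(Fuscadon | evidence) = 0.21888 / 0.31289 ≈ 0.700
P(Liorana | evidence) = 0.003289 / 0.31289 ≈ 0.011

0.290, 0.700, 0.011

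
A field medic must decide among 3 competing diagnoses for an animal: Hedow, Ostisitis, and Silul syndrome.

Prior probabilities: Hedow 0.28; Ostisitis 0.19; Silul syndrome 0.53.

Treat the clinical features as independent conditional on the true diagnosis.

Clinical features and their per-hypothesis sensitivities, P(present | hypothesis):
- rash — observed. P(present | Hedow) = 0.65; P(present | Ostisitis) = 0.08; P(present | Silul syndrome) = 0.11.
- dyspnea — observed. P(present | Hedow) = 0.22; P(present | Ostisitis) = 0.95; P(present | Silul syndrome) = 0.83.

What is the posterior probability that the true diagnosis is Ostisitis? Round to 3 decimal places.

0.140

Multiply each prior by the joint likelihood of the clinical feature pattern:
  Hedow: 0.28 × 0.65 × 0.22 = 0.04004
  Ostisitis: 0.19 × 0.08 × 0.95 = 0.01444
  Silul syndrome: 0.53 × 0.11 × 0.83 = 0.048389
Normalizing constant Z = 0.04004 + 0.01444 + 0.048389 = 0.10287.
P(Ostisitis | evidence) = 0.01444 / 0.10287 ≈ 0.140.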